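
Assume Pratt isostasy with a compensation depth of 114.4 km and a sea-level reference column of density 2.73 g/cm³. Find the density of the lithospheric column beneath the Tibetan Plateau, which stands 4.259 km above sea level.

2.63 g/cm³

Pratt balance: ρ_ref D = ρ (D + h).
ρ = ρ_ref D/(D + h) = 2.73 × 114.4 km/(114.4 km + 4.259 km) = 2.63 g/cm³.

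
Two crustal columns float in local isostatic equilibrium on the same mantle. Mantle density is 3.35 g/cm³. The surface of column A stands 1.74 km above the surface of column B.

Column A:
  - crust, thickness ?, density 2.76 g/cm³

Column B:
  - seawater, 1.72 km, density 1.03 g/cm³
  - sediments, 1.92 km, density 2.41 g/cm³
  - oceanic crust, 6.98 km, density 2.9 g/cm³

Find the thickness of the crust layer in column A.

Take the compensation level at the base of the deeper column (depth z_c below the surface of column A) and equate Σ ρ_i t_i down to z_c; mantle fills any gap and the z_c terms cancel.
Column A: x×2.76 + (z_c − 0 − x)×3.35
Column B: 1.74×0 + 1.72×1.03 + 1.92×2.41 + 6.98×2.9 + (z_c − 1.74 − 10.62)×3.35
The z_c×3.35 term appears on both sides and cancels. Collect the known terms of each column as K = Σ(ρt)_known − 3.35 × (depth of known layers): K_A = 0 − 3.35×0 = 0; K_B = 26.6408 − 3.35×(1.74 + 10.62) = −14.7652.
Balance: K_A − x×(3.35 − 2.76) = K_B, so x = (K_A − K_B)/(3.35 − 2.76) = 14.7652/0.59 = 25 km.

25 km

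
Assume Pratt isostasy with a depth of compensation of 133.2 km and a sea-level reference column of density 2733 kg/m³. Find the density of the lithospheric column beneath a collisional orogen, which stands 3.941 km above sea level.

Pratt balance: ρ_ref D = ρ (D + h).
ρ = ρ_ref D/(D + h) = 2733 × 133.2 km/(133.2 km + 3.941 km) = 2650 kg/m³.

2650 kg/m³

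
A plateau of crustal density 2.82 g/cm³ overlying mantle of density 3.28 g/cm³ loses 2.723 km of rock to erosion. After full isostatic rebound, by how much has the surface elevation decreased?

0.382 km

Rebound u = e ρ_c/ρ_m = 2.723 km × 2.82/3.28 = 2.341 km.
Net surface drop = e − u = 2.723 km − 2.341 km = e (ρ_m − ρ_c)/ρ_m = 0.382 km.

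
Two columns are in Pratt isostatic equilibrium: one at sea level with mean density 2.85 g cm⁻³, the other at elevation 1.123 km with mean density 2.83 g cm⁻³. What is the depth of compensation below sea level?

ρ_ref D = ρ (D + h) → D (ρ_ref − ρ) = ρ h.
D = ρ h/(ρ_ref − ρ) = 2.83 × 1.123 km/(2.85 − 2.83) = 159 km.

159 km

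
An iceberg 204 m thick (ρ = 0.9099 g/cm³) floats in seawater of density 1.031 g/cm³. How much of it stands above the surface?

24 m

Floating equilibrium: submerged depth d = t ρ_obj/ρ_fluid = 204 m × 0.9099/1.031 = 180 m.
Freeboard = t − d = 204 m − 180 m = 24 m.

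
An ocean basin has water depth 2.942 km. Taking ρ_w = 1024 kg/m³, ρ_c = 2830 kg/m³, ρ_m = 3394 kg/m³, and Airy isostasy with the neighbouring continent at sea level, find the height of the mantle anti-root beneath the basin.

9.42 km

In Airy isostatic equilibrium: replacing crust with seawater at the top is compensated by replacing crust with mantle at the base: d (ρ_c − ρ_w) = a (ρ_m − ρ_c).
a = d (ρ_c − ρ_w)/(ρ_m − ρ_c) = 2.942 km × 1806/564 = 9.42 km.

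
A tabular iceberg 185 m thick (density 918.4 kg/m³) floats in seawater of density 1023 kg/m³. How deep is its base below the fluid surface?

166 m

Draft d = t ρ_obj/ρ_fluid = 185 m × 918.4/1023 = 166 m.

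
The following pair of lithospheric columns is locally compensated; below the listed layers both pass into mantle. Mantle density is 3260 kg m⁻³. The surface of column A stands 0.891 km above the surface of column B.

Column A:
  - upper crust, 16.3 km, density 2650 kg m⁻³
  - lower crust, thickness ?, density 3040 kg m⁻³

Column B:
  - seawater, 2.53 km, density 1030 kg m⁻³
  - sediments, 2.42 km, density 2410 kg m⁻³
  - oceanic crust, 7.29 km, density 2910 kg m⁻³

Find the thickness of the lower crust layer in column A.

Take the compensation level at the base of the deeper column (depth z_c below the surface of column A) and equate Σ ρ_i t_i down to z_c; mantle fills any gap and the z_c terms cancel.
Column A: 16.3×2650 + x×3040 + (z_c − 16.3 − x)×3260
Column B: 0.891×0 + 2.53×1030 + 2.42×2410 + 7.29×2910 + (z_c − 0.891 − 12.24)×3260
The z_c×3260 term appears on both sides and cancels. Collect the known terms of each column as K = Σ(ρt)_known − 3260 × (depth of known layers): K_A = 43195 − 3260×16.3 = −9943; K_B = 29652 − 3260×(0.891 + 12.24) = −13155.06.
Balance: K_A − x×(3260 − 3040) = K_B, so x = (K_A − K_B)/(3260 − 3040) = 3212.06/220 = 14.6 km.

14.6 km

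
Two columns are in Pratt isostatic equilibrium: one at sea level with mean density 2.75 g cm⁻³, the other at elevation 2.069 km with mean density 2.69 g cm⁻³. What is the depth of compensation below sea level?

ρ_ref D = ρ (D + h) → D (ρ_ref − ρ) = ρ h.
D = ρ h/(ρ_ref − ρ) = 2.69 × 2.069 km/(2.75 − 2.69) = 92.8 km.

92.8 km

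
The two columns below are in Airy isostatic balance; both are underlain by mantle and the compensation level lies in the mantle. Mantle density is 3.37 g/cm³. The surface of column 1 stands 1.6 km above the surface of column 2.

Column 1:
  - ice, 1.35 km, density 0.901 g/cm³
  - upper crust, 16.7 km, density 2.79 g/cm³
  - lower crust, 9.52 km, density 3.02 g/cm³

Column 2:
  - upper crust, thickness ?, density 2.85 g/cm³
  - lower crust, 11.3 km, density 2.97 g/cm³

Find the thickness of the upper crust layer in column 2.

Take the compensation level at the base of the deeper column (depth z_c below the surface of column 1) and equate Σ ρ_i t_i down to z_c; mantle fills any gap and the z_c terms cancel.
Column 1: 1.35×0.901 + 16.7×2.79 + 9.52×3.02 + (z_c − 27.57)×3.37
Column 2: 1.6×0 + x×2.85 + 11.3×2.97 + (z_c − 1.6 − 11.3 − x)×3.37
The z_c×3.37 term appears on both sides and cancels. Collect the known terms of each column as K = Σ(ρt)_known − 3.37 × (depth of known layers): K_1 = 76.55975 − 3.37×27.57 = −16.35115; K_2 = 33.561 − 3.37×(1.6 + 11.3) = −9.912.
Balance: K_1 = K_2 − x×(3.37 − 2.85), so x = (K_2 − K_1)/(3.37 − 2.85) = 6.43915/0.52 = 12.4 km.

12.4 km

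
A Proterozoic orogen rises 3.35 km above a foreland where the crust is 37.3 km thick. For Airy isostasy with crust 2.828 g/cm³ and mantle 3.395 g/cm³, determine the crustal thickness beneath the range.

Root depth r = h ρ_c / (ρ_m − ρ_c) = 3.35 km × 2.828 / 0.567 = 16.71 km.
Total thickness = T + h + r = 37.3 km + 3.35 km + 16.71 km = 57.4 km.

57.4 km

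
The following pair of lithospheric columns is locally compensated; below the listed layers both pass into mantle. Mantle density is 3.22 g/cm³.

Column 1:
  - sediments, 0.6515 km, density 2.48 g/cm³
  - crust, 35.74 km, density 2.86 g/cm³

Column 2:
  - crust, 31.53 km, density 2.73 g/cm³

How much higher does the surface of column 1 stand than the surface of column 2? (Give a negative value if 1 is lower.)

For any compensation level in the mantle, the mantle terms cancel and isostasy reduces to e = (Σt_1 − Σt_2) − (Σ(ρt)_1 − Σ(ρt)_2) / ρ_m.
Σt_1 = 36.3915 km; Σt_2 = 31.53 km; Σ(ρt)_1 = 103.83212; Σ(ρt)_2 = 86.0769 (in km·g/cm³).
e = (36.3915 − 31.53) − (103.83212 − 86.0769) / 3.22 = −0.653 km.

−0.653 km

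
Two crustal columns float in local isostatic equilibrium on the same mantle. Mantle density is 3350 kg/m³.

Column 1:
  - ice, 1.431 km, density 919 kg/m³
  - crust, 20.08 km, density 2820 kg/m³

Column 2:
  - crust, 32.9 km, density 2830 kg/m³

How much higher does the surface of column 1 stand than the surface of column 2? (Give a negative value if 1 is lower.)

−0.892 km

For any compensation level in the mantle, the mantle terms cancel and isostasy reduces to e = (Σt_1 − Σt_2) − (Σ(ρt)_1 − Σ(ρt)_2) / ρ_m.
Σt_1 = 21.511 km; Σt_2 = 32.9 km; Σ(ρt)_1 = 57940.689; Σ(ρt)_2 = 93107 (in km·kg/m³).
e = (21.511 − 32.9) − (57940.689 − 93107) / 3350 = −0.892 km.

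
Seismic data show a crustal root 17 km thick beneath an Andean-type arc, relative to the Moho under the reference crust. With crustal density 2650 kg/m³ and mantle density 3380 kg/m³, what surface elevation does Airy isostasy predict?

4.68 km

In Airy isostatic equilibrium: ρ_c h = (ρ_m − ρ_c) r.
h = r (ρ_m − ρ_c) / ρ_c = 17 km × (3380 − 2650) / 2650 = 4.68 km.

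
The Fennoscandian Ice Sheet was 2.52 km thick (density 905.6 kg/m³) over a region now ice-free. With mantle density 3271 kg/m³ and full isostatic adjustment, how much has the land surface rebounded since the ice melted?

Removing the load lets mantle flow back in; uplift u satisfies ρ_ice t = ρ_m u.
u = t ρ_ice/ρ_m = 2.52 km × 905.6/3271 = 0.698 km.

0.698 km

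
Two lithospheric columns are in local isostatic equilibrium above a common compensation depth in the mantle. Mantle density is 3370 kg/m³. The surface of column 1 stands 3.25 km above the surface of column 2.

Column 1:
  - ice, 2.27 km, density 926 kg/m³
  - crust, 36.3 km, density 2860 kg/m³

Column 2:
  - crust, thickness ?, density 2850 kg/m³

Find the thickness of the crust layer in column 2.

25.2 km

Take the compensation level at the base of the deeper column (depth z_c below the surface of column 1) and equate Σ ρ_i t_i down to z_c; mantle fills any gap and the z_c terms cancel.
Column 1: 2.27×926 + 36.3×2860 + (z_c − 38.57)×3370
Column 2: 3.25×0 + x×2850 + (z_c − 3.25 − 0 − x)×3370
The z_c×3370 term appears on both sides and cancels. Collect the known terms of each column as K = Σ(ρt)_known − 3370 × (depth of known layers): K_1 = 105920.02 − 3370×38.57 = −24060.88; K_2 = 0 − 3370×(3.25 + 0) = −10952.5.
Balance: K_1 = K_2 − x×(3370 − 2850), so x = (K_2 − K_1)/(3370 − 2850) = 13108.4/520 = 25.2 km.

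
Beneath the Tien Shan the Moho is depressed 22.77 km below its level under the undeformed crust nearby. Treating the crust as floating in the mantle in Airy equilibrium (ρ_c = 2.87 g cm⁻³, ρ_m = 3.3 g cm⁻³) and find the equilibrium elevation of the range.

3.41 km

By Archimedes' principle applied to the lithosphere: ρ_c h = (ρ_m − ρ_c) r.
h = r (ρ_m − ρ_c) / ρ_c = 22.77 km × (3.3 − 2.87) / 2.87 = 3.41 km.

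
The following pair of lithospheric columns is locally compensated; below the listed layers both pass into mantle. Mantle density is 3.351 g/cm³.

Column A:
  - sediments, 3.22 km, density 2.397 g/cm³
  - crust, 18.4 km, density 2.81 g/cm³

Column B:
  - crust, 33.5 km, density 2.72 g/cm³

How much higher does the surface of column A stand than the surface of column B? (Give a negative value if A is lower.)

−2.42 km

For any compensation level in the mantle, the mantle terms cancel and isostasy reduces to e = (Σt_A − Σt_B) − (Σ(ρt)_A − Σ(ρt)_B) / ρ_m.
Σt_A = 21.62 km; Σt_B = 33.5 km; Σ(ρt)_A = 59.42234; Σ(ρt)_B = 91.12 (in km·g/cm³).
e = (21.62 − 33.5) − (59.42234 − 91.12) / 3.351 = −2.42 km.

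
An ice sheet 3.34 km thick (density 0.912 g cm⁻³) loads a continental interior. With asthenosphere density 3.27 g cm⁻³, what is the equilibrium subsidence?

For local isostatic compensation: the ice load ρ_ice t is balanced by mantle displaced below, ρ_m s.
s = t ρ_ice / ρ_m = 3.34 km × 0.912/3.27 = 0.932 km.

0.932 km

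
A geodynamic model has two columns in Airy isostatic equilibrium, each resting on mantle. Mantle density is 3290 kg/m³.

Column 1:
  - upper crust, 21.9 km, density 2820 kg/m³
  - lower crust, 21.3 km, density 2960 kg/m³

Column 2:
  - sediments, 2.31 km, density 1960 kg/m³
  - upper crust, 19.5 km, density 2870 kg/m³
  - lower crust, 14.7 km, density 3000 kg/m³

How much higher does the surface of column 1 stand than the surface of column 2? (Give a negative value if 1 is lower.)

0.546 km

For any compensation level in the mantle, the mantle terms cancel and isostasy reduces to e = (Σt_1 − Σt_2) − (Σ(ρt)_1 − Σ(ρt)_2) / ρ_m.
Σt_1 = 43.2 km; Σt_2 = 36.51 km; Σ(ρt)_1 = 124806; Σ(ρt)_2 = 104592.6 (in km·kg/m³).
e = (43.2 − 36.51) − (124806 − 104592.6) / 3290 = 0.546 km.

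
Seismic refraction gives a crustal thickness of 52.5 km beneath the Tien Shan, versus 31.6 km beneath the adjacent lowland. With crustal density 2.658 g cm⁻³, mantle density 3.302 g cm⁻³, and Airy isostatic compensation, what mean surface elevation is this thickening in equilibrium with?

4.08 km

Excess crust Δ = 52.5 km − 31.6 km = 20.9 km, split between elevation h and root r with h + r = Δ.
Airy balance ρ_c h = (ρ_m − ρ_c) r gives r = h ρ_c/(ρ_m − ρ_c), so h (1 + ρ_c/(ρ_m − ρ_c)) = Δ, i.e. h = Δ (ρ_m − ρ_c)/ρ_m.
h = 20.9 km × 0.644/3.302 = 4.08 km.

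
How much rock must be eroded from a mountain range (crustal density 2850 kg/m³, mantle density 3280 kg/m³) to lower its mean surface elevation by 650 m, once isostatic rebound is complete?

Net drop Δ = e − u = e − e ρ_c/ρ_m = e (ρ_m − ρ_c)/ρ_m.
e = Δ ρ_m/(ρ_m − ρ_c) = 650 m × 3280/430 = 4960 m.

4960 m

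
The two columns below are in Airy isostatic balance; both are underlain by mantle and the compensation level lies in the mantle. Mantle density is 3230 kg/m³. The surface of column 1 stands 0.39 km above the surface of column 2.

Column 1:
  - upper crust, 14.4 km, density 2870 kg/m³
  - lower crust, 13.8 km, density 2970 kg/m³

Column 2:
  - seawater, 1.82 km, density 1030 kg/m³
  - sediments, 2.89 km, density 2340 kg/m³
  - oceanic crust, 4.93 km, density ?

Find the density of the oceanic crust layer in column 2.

Take the compensation level at the base of the deeper column (depth z_c below the surface of column 1) and equate Σ ρ_i t_i down to z_c; mantle fills any gap and the z_c terms cancel.
Column 1: 14.4×2870 + 13.8×2970 + (z_c − 28.2)×3230
Column 2: 0.39×0 + 1.82×1030 + 2.89×2340 + 4.93×ρ + (z_c − 0.39 − 9.64)×3230
The z_c×3230 term appears on both sides and cancels. Collect the known terms of each column as K = Σ(ρt)_known − 3230 × (depth of known layers): K_1 = 82314 − 3230×28.2 = −8772; K_2 = 8637.2 − 3230×(0.39 + 9.64) = −23759.7.
Balance: K_1 = K_2 + 4.93×ρ, so ρ = (K_1 − K_2)/4.93 = 14987.7/4.93 = 3040 kg/m³.

3040 kg/m³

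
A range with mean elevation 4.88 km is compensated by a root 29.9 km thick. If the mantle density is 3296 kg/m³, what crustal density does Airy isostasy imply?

ρ_c h = (ρ_m − ρ_c) r → ρ_c (h + r) = ρ_m r → ρ_c = ρ_m r / (h + r).
ρ_c = 3296 × 29.9 km / (4.88 km + 29.9 km) = 2830 kg/m³.

2830 kg/m³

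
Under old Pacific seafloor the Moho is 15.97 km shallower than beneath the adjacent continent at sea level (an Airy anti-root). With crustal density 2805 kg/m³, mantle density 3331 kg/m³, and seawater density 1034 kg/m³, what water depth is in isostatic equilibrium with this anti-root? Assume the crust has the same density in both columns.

Replacing a thickness d of crust by seawater at the top must be balanced by replacing crust with mantle at the base: d (ρ_c − ρ_w) = a (ρ_m − ρ_c).
d = a (ρ_m − ρ_c)/(ρ_c − ρ_w) = 15.97 km × 526/1771 = 4.74 km.

4.74 km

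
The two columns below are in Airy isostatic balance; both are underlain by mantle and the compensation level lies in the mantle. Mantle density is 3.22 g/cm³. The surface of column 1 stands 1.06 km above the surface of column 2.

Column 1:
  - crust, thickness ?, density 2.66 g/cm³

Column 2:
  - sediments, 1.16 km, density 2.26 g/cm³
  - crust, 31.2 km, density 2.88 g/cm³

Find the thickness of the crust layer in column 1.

Take the compensation level at the base of the deeper column (depth z_c below the surface of column 1) and equate Σ ρ_i t_i down to z_c; mantle fills any gap and the z_c terms cancel.
Column 1: x×2.66 + (z_c − 0 − x)×3.22
Column 2: 1.06×0 + 1.16×2.26 + 31.2×2.88 + (z_c − 1.06 − 32.36)×3.22
The z_c×3.22 term appears on both sides and cancels. Collect the known terms of each column as K = Σ(ρt)_known − 3.22 × (depth of known layers): K_1 = 0 − 3.22×0 = 0; K_2 = 92.4776 − 3.22×(1.06 + 32.36) = −15.1348.
Balance: K_1 − x×(3.22 − 2.66) = K_2, so x = (K_1 − K_2)/(3.22 − 2.66) = 15.1348/0.56 = 27 km.

27 km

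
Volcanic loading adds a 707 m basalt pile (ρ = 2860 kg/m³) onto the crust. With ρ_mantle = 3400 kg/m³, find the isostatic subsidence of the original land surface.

595 m

Subaerial loading: s = t ρ_load / ρ_m.
s = 707 m × 2860/3400 = 595 m.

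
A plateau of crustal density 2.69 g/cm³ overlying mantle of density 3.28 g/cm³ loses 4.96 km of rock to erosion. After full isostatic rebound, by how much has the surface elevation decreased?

Rebound u = e ρ_c/ρ_m = 4.96 km × 2.69/3.28 = 4.068 km.
Net surface drop = e − u = 4.96 km − 4.068 km = e (ρ_m − ρ_c)/ρ_m = 0.892 km.

0.892 km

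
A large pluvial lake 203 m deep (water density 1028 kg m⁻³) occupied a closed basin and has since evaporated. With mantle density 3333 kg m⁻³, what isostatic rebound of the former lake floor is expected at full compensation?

u = d ρ_w/ρ_m = 203 m × 1028/3333 = 62.6 m.

62.6 m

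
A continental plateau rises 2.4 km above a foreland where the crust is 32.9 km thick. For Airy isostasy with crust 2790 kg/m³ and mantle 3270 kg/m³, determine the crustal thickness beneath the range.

49.2 km

Root depth r = h ρ_c / (ρ_m − ρ_c) = 2.4 km × 2790 / 480 = 13.95 km.
Total thickness = T + h + r = 32.9 km + 2.4 km + 13.95 km = 49.2 km.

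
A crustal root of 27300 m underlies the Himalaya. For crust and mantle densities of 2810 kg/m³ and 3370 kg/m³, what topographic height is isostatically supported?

Balancing pressure at the compensation depth: ρ_c h = (ρ_m − ρ_c) r.
h = r (ρ_m − ρ_c) / ρ_c = 27300 m × (3370 − 2810) / 2810 = 5440 m.

5440 m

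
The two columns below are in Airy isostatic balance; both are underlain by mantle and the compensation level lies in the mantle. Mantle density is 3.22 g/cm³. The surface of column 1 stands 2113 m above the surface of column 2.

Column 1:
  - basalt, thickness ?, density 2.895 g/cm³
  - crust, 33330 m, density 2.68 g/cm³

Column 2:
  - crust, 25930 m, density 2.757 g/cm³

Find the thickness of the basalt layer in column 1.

Take the compensation level at the base of the deeper column (depth z_c below the surface of column 1) and equate Σ ρ_i t_i down to z_c; mantle fills any gap and the z_c terms cancel.
Column 1: x×2.895 + 33330×2.68 + (z_c − 33330 − x)×3.22
Column 2: 2113×0 + 25930×2.757 + (z_c − 2113 − 25930)×3.22
The z_c×3.22 term appears on both sides and cancels. Collect the known terms of each column as K = Σ(ρt)_known − 3.22 × (depth of known layers): K_1 = 89324.4 − 3.22×33330 = −17998.2; K_2 = 71489.01 − 3.22×(2113 + 25930) = −18809.45.
Balance: K_1 − x×(3.22 − 2.895) = K_2, so x = (K_1 − K_2)/(3.22 − 2.895) = 811.25/0.325 = 2500 m.

2500 m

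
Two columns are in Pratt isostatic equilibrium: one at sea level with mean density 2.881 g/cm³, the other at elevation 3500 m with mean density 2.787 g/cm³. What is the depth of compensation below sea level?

104000 m

ρ_ref D = ρ (D + h) → D (ρ_ref − ρ) = ρ h.
D = ρ h/(ρ_ref − ρ) = 2.787 × 3500 m/(2.881 − 2.787) = 104000 m.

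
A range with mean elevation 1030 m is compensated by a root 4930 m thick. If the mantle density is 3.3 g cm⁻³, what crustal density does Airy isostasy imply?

ρ_c h = (ρ_m − ρ_c) r → ρ_c (h + r) = ρ_m r → ρ_c = ρ_m r / (h + r).
ρ_c = 3.3 × 4930 m / (1030 m + 4930 m) = 2.73 g cm⁻³.

2.73 g cm⁻³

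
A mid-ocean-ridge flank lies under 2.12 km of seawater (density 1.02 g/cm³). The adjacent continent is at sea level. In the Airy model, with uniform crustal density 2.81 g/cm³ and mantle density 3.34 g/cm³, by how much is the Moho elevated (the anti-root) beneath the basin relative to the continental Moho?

In Airy isostatic equilibrium: replacing crust with seawater at the top is compensated by replacing crust with mantle at the base: d (ρ_c − ρ_w) = a (ρ_m − ρ_c).
a = d (ρ_c − ρ_w)/(ρ_m − ρ_c) = 2.12 km × 1.79/0.53 = 7.16 km.

7.16 km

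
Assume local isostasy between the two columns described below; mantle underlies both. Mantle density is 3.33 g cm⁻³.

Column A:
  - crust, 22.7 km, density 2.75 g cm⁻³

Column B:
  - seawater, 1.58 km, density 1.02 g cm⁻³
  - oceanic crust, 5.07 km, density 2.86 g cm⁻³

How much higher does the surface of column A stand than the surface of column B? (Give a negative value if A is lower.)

2.14 km

For any compensation level in the mantle, the mantle terms cancel and isostasy reduces to e = (Σt_A − Σt_B) − (Σ(ρt)_A − Σ(ρt)_B) / ρ_m.
Σt_A = 22.7 km; Σt_B = 6.65 km; Σ(ρt)_A = 62.425; Σ(ρt)_B = 16.1118 (in km·g cm⁻³).
e = (22.7 − 6.65) − (62.425 − 16.1118) / 3.33 = 2.14 km.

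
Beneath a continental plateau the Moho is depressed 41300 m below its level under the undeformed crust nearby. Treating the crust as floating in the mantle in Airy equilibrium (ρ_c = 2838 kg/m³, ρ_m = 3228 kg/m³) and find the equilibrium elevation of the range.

5680 m

For local isostatic compensation: ρ_c h = (ρ_m − ρ_c) r.
h = r (ρ_m − ρ_c) / ρ_c = 41300 m × (3228 − 2838) / 2838 = 5680 m.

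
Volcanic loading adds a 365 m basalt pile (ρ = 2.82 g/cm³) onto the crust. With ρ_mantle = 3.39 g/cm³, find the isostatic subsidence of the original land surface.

304 m

Subaerial loading: s = t ρ_load / ρ_m.
s = 365 m × 2.82/3.39 = 304 m.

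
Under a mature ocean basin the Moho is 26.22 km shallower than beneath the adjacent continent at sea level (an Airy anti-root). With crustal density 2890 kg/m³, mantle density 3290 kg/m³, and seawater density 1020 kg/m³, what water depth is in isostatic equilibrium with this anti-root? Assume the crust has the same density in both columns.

Replacing a thickness d of crust by seawater at the top must be balanced by replacing crust with mantle at the base: d (ρ_c − ρ_w) = a (ρ_m − ρ_c).
d = a (ρ_m − ρ_c)/(ρ_c − ρ_w) = 26.22 km × 400/1870 = 5.61 km.

5.61 km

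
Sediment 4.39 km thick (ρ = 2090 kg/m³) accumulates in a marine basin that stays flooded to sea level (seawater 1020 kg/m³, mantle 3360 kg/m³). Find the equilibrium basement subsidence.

2.01 km

Submarine loading: the sediment displaces seawater, and the subsidence is in turn flooded, so s (ρ_m − ρ_w) = t (ρ_sed − ρ_w).
s = 4.39 km × (2090 − 1020) / (3360 − 1020) = 2.01 km.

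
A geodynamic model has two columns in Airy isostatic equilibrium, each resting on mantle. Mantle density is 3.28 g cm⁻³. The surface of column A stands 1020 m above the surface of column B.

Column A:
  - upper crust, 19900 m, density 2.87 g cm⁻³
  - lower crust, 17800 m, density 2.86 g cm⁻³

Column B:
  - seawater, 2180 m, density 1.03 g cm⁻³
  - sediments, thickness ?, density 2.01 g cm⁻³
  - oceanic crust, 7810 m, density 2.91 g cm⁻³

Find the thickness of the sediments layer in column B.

3540 m

Take the compensation level at the base of the deeper column (depth z_c below the surface of column A) and equate Σ ρ_i t_i down to z_c; mantle fills any gap and the z_c terms cancel.
Column A: 19900×2.87 + 17800×2.86 + (z_c − 37700)×3.28
Column B: 1020×0 + 2180×1.03 + x×2.01 + 7810×2.91 + (z_c − 1020 − 9990 − x)×3.28
The z_c×3.28 term appears on both sides and cancels. Collect the known terms of each column as K = Σ(ρt)_known − 3.28 × (depth of known layers): K_A = 108021 − 3.28×37700 = −15635; K_B = 24972.5 − 3.28×(1020 + 9990) = −11140.3.
Balance: K_A = K_B − x×(3.28 − 2.01), so x = (K_B − K_A)/(3.28 − 2.01) = 4494.7/1.27 = 3540 m.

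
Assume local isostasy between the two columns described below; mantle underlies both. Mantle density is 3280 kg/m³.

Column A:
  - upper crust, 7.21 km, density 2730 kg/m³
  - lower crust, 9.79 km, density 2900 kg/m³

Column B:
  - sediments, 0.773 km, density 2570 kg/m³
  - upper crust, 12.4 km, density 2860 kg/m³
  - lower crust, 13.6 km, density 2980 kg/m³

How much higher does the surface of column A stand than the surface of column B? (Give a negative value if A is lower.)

For any compensation level in the mantle, the mantle terms cancel and isostasy reduces to e = (Σt_A − Σt_B) − (Σ(ρt)_A − Σ(ρt)_B) / ρ_m.
Σt_A = 17 km; Σt_B = 26.773 km; Σ(ρt)_A = 48074.3; Σ(ρt)_B = 77978.61 (in km·kg/m³).
e = (17 − 26.773) − (48074.3 − 77978.61) / 3280 = −0.656 km.

−0.656 km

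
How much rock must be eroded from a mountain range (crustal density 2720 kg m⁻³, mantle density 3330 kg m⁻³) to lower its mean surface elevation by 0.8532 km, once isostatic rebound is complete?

Net drop Δ = e − u = e − e ρ_c/ρ_m = e (ρ_m − ρ_c)/ρ_m.
e = Δ ρ_m/(ρ_m − ρ_c) = 0.8532 km × 3330/610 = 4.66 km.

4.66 km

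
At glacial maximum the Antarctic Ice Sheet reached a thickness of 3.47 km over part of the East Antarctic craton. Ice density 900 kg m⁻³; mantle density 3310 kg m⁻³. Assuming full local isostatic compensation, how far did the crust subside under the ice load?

Equating mass per unit area of the two columns: the ice load ρ_ice t is balanced by mantle displaced below, ρ_m s.
s = t ρ_ice / ρ_m = 3.47 km × 900/3310 = 0.944 km.

0.944 km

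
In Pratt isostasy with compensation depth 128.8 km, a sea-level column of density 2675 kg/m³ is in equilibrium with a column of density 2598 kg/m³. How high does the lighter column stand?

ρ_ref D = ρ (D + h) → h = D (ρ_ref − ρ)/ρ.
h = 128.8 km × (2675 − 2598)/2598 = 3.82 km.

3.82 km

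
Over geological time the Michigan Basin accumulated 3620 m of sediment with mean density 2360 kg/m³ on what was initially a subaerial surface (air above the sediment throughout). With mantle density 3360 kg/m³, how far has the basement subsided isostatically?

2540 m

Subaerial load: s = t ρ_sed / ρ_m = 3620 m × 2360/3360 = 2540 m.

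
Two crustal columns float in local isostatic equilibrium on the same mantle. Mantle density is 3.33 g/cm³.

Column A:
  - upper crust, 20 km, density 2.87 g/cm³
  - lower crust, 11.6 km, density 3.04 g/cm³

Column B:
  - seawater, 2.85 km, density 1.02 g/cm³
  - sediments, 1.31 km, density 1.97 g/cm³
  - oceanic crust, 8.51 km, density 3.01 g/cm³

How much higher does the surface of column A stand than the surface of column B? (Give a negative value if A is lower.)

0.443 km

For any compensation level in the mantle, the mantle terms cancel and isostasy reduces to e = (Σt_A − Σt_B) − (Σ(ρt)_A − Σ(ρt)_B) / ρ_m.
Σt_A = 31.6 km; Σt_B = 12.67 km; Σ(ρt)_A = 92.664; Σ(ρt)_B = 31.1028 (in km·g/cm³).
e = (31.6 − 12.67) − (92.664 − 31.1028) / 3.33 = 0.443 km.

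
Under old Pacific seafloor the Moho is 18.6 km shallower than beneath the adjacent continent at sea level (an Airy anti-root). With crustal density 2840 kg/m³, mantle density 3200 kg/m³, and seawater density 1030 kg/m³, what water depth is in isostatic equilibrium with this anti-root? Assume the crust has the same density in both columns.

3.7 km

Replacing a thickness d of crust by seawater at the top must be balanced by replacing crust with mantle at the base: d (ρ_c − ρ_w) = a (ρ_m − ρ_c).
d = a (ρ_m − ρ_c)/(ρ_c − ρ_w) = 18.6 km × 360/1810 = 3.7 km.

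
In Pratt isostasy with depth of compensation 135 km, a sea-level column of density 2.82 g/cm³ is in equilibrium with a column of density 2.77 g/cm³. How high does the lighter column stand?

ρ_ref D = ρ (D + h) → h = D (ρ_ref − ρ)/ρ.
h = 135 km × (2.82 − 2.77)/2.77 = 2.44 km.

2.44 km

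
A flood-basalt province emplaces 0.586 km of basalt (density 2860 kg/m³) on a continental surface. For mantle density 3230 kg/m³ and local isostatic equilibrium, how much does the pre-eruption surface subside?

0.519 km

Subaerial loading: s = t ρ_load / ρ_m.
s = 0.586 km × 2860/3230 = 0.519 km.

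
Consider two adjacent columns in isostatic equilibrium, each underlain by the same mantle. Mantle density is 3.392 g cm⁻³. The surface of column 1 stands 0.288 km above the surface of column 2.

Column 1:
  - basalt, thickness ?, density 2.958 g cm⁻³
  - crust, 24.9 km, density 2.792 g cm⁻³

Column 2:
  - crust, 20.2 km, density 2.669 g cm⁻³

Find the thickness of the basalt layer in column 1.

1.48 km

Take the compensation level at the base of the deeper column (depth z_c below the surface of column 1) and equate Σ ρ_i t_i down to z_c; mantle fills any gap and the z_c terms cancel.
Column 1: x×2.958 + 24.9×2.792 + (z_c − 24.9 − x)×3.392
Column 2: 0.288×0 + 20.2×2.669 + (z_c − 0.288 − 20.2)×3.392
The z_c×3.392 term appears on both sides and cancels. Collect the known terms of each column as K = Σ(ρt)_known − 3.392 × (depth of known layers): K_1 = 69.5208 − 3.392×24.9 = −14.94; K_2 = 53.9138 − 3.392×(0.288 + 20.2) = −15.581496.
Balance: K_1 − x×(3.392 − 2.958) = K_2, so x = (K_1 − K_2)/(3.392 − 2.958) = 0.641496/0.434 = 1.48 km.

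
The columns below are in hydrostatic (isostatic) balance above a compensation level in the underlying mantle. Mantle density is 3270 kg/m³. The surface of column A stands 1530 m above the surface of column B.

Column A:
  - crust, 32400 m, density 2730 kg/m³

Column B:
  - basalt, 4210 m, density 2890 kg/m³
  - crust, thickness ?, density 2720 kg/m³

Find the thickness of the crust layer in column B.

19800 m

Take the compensation level at the base of the deeper column (depth z_c below the surface of column A) and equate Σ ρ_i t_i down to z_c; mantle fills any gap and the z_c terms cancel.
Column A: 32400×2730 + (z_c − 32400)×3270
Column B: 1530×0 + 4210×2890 + x×2720 + (z_c − 1530 − 4210 − x)×3270
The z_c×3270 term appears on both sides and cancels. Collect the known terms of each column as K = Σ(ρt)_known − 3270 × (depth of known layers): K_A = 88452000 − 3270×32400 = −17496000; K_B = 12166900 − 3270×(1530 + 4210) = −6602900.
Balance: K_A = K_B − x×(3270 − 2720), so x = (K_B − K_A)/(3270 − 2720) = 10893100/550 = 19800 m.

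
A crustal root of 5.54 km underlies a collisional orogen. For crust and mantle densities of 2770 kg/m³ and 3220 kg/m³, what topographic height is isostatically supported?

Isostatic balance requires: ρ_c h = (ρ_m − ρ_c) r.
h = r (ρ_m − ρ_c) / ρ_c = 5.54 km × (3220 − 2770) / 2770 = 0.9 km.

0.9 km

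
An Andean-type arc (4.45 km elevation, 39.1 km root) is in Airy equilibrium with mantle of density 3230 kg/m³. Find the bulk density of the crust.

ρ_c h = (ρ_m − ρ_c) r → ρ_c (h + r) = ρ_m r → ρ_c = ρ_m r / (h + r).
ρ_c = 3230 × 39.1 km / (4.45 km + 39.1 km) = 2900 kg/m³.

2900 kg/m³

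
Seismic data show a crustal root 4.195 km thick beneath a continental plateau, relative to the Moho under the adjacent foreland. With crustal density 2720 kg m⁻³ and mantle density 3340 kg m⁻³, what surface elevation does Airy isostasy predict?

0.956 km

By Archimedes' principle applied to the lithosphere: ρ_c h = (ρ_m − ρ_c) r.
h = r (ρ_m − ρ_c) / ρ_c = 4.195 km × (3340 − 2720) / 2720 = 0.956 km.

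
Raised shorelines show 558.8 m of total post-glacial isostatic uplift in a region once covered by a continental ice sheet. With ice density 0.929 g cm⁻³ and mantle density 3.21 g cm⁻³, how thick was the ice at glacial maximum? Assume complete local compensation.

u = t ρ_ice/ρ_m → t = u ρ_m/ρ_ice = 558.8 m × 3.21/0.929 = 1930 m.

1930 m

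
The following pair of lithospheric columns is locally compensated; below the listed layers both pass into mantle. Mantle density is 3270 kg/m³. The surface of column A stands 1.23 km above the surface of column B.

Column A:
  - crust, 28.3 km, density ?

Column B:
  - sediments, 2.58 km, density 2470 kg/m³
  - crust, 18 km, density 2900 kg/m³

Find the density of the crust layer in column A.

Take the compensation level at the base of the deeper column (depth z_c below the surface of column A) and equate Σ ρ_i t_i down to z_c; mantle fills any gap and the z_c terms cancel.
Column A: 28.3×ρ + (z_c − 28.3)×3270
Column B: 1.23×0 + 2.58×2470 + 18×2900 + (z_c − 1.23 − 20.58)×3270
The z_c×3270 term appears on both sides and cancels. Collect the known terms of each column as K = Σ(ρt)_known − 3270 × (depth of known layers): K_A = 0 − 3270×28.3 = −92541; K_B = 58572.6 − 3270×(1.23 + 20.58) = −12746.1.
Balance: K_A + 28.3×ρ = K_B, so ρ = (K_B − K_A)/28.3 = 79794.9/28.3 = 2820 kg/m³.

2820 kg/m³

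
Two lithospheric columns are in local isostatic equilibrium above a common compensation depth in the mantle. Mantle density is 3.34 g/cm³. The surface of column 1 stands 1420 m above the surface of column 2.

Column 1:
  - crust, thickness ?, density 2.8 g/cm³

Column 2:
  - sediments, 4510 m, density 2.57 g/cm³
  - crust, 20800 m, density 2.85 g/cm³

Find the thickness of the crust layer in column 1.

34100 m

Take the compensation level at the base of the deeper column (depth z_c below the surface of column 1) and equate Σ ρ_i t_i down to z_c; mantle fills any gap and the z_c terms cancel.
Column 1: x×2.8 + (z_c − 0 − x)×3.34
Column 2: 1420×0 + 4510×2.57 + 20800×2.85 + (z_c − 1420 − 25310)×3.34
The z_c×3.34 term appears on both sides and cancels. Collect the known terms of each column as K = Σ(ρt)_known − 3.34 × (depth of known layers): K_1 = 0 − 3.34×0 = 0; K_2 = 70870.7 − 3.34×(1420 + 25310) = −18407.5.
Balance: K_1 − x×(3.34 − 2.8) = K_2, so x = (K_1 − K_2)/(3.34 − 2.8) = 18407.5/0.54 = 34100 m.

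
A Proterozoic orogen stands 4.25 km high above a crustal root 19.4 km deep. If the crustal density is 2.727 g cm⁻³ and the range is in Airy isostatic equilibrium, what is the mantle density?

3.32 g cm⁻³

Airy balance: ρ_c h = (ρ_m − ρ_c) r → ρ_m = ρ_c (1 + h/r).
ρ_m = 2.727 × (1 + 4.25 km/19.4 km) = 3.32 g cm⁻³.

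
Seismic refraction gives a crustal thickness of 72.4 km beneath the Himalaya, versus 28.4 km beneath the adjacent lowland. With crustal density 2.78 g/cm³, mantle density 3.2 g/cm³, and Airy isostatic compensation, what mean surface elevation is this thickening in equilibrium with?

Excess crust Δ = 72.4 km − 28.4 km = 44 km, split between elevation h and root r with h + r = Δ.
Airy balance ρ_c h = (ρ_m − ρ_c) r gives r = h ρ_c/(ρ_m − ρ_c), so h (1 + ρ_c/(ρ_m − ρ_c)) = Δ, i.e. h = Δ (ρ_m − ρ_c)/ρ_m.
h = 44 km × 0.42/3.2 = 5.78 km.

5.78 km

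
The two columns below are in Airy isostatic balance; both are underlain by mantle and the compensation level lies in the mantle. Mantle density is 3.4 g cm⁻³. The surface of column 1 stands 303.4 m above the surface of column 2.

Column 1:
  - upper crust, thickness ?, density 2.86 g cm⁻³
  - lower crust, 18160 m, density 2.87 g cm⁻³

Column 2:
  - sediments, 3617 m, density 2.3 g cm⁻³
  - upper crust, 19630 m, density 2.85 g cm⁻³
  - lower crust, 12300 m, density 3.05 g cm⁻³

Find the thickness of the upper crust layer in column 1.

Take the compensation level at the base of the deeper column (depth z_c below the surface of column 1) and equate Σ ρ_i t_i down to z_c; mantle fills any gap and the z_c terms cancel.
Column 1: x×2.86 + 18160×2.87 + (z_c − 18160 − x)×3.4
Column 2: 303.4×0 + 3617×2.3 + 19630×2.85 + 12300×3.05 + (z_c − 303.4 − 35547)×3.4
The z_c×3.4 term appears on both sides and cancels. Collect the known terms of each column as K = Σ(ρt)_known − 3.4 × (depth of known layers): K_1 = 52119.2 − 3.4×18160 = −9624.8; K_2 = 101779.6 − 3.4×(303.4 + 35547) = −20111.76.
Balance: K_1 − x×(3.4 − 2.86) = K_2, so x = (K_1 − K_2)/(3.4 − 2.86) = 10487/0.54 = 19400 m.

19400 m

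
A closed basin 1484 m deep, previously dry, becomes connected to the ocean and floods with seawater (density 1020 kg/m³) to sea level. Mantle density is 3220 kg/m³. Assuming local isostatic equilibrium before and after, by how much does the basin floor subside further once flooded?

688 m

After flooding the water column is d + s deep. Its weight must equal the weight of mantle displaced by the extra subsidence s: (d + s) ρ_w = s ρ_m.
s = d ρ_w / (ρ_m − ρ_w) = 1484 m × 1020/(3220 − 1020) = 688 m.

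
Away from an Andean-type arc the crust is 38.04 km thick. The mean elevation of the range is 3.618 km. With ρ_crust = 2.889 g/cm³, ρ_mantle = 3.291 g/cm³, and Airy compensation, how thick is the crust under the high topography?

Root depth r = h ρ_c / (ρ_m − ρ_c) = 3.618 km × 2.889 / 0.402 = 26 km.
Total thickness = T + h + r = 38.04 km + 3.618 km + 26 km = 67.7 km.

67.7 km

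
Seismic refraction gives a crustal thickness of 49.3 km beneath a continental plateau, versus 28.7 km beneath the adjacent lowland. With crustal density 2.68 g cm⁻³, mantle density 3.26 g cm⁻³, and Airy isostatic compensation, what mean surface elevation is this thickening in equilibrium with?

Excess crust Δ = 49.3 km − 28.7 km = 20.6 km, split between elevation h and root r with h + r = Δ.
Airy balance ρ_c h = (ρ_m − ρ_c) r gives r = h ρ_c/(ρ_m − ρ_c), so h (1 + ρ_c/(ρ_m − ρ_c)) = Δ, i.e. h = Δ (ρ_m − ρ_c)/ρ_m.
h = 20.6 km × 0.58/3.26 = 3.67 km.

3.67 km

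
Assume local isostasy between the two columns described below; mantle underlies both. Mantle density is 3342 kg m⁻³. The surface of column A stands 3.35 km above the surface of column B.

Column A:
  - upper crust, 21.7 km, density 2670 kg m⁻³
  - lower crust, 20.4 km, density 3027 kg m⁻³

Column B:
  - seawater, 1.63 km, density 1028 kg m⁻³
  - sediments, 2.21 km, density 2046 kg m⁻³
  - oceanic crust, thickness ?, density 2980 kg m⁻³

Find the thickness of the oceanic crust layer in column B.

8.78 km

Take the compensation level at the base of the deeper column (depth z_c below the surface of column A) and equate Σ ρ_i t_i down to z_c; mantle fills any gap and the z_c terms cancel.
Column A: 21.7×2670 + 20.4×3027 + (z_c − 42.1)×3342
Column B: 3.35×0 + 1.63×1028 + 2.21×2046 + x×2980 + (z_c − 3.35 − 3.84 − x)×3342
The z_c×3342 term appears on both sides and cancels. Collect the known terms of each column as K = Σ(ρt)_known − 3342 × (depth of known layers): K_A = 119689.8 − 3342×42.1 = −21008.4; K_B = 6197.3 − 3342×(3.35 + 3.84) = −17831.68.
Balance: K_A = K_B − x×(3342 − 2980), so x = (K_B − K_A)/(3342 − 2980) = 3176.72/362 = 8.78 km.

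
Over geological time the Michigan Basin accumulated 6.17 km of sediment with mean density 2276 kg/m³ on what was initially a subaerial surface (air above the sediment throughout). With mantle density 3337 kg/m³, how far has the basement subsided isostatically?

4.21 km

Subaerial load: s = t ρ_sed / ρ_m = 6.17 km × 2276/3337 = 4.21 km.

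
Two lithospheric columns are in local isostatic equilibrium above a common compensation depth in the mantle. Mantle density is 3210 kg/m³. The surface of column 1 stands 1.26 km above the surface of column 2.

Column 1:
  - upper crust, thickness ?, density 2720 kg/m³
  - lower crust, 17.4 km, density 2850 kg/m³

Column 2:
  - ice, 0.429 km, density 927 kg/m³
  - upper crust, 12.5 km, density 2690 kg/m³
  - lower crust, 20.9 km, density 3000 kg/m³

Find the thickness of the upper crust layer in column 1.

Take the compensation level at the base of the deeper column (depth z_c below the surface of column 1) and equate Σ ρ_i t_i down to z_c; mantle fills any gap and the z_c terms cancel.
Column 1: x×2720 + 17.4×2850 + (z_c − 17.4 − x)×3210
Column 2: 1.26×0 + 0.429×927 + 12.5×2690 + 20.9×3000 + (z_c − 1.26 − 33.829)×3210
The z_c×3210 term appears on both sides and cancels. Collect the known terms of each column as K = Σ(ρt)_known − 3210 × (depth of known layers): K_1 = 49590 − 3210×17.4 = −6264; K_2 = 96722.683 − 3210×(1.26 + 33.829) = −15913.007.
Balance: K_1 − x×(3210 − 2720) = K_2, so x = (K_1 − K_2)/(3210 − 2720) = 9649.01/490 = 19.7 km.

19.7 km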